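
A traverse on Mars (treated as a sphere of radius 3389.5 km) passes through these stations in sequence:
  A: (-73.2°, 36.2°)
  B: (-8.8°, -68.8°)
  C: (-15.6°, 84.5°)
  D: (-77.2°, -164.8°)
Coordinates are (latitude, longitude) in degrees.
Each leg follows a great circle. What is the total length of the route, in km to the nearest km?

Leg A→B: central angle 1.4982 rad, distance 5078.2 km.
Leg B→C: central angle 2.5136 rad, distance 8519.8 km.
Leg C→D: central angle 1.3829 rad, distance 4687.3 km.
Total: 5078.2 + 8519.8 + 4687.3 ≈ 18285 km.

18285 km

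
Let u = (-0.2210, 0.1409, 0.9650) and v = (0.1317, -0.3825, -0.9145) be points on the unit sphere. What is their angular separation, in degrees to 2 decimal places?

u·v = -0.9655; |u| = 1.0000, |v| = 1.0000.
cos θ = (u·v)/(|u||v|) = -0.9656, so θ = 164.92°.

164.92°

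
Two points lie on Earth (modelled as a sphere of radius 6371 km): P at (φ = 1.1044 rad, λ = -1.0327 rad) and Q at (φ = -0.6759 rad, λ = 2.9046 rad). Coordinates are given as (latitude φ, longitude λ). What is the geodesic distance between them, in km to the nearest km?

15961 km

With latitudes φ₁ = 63.277°, φ₂ = -38.726° and longitude difference Δλ = -134.409°:
cos c = sin φ₁ sin φ₂ + cos φ₁ cos φ₂ cos Δλ = (0.8932)(-0.6256) + (0.4497)(0.7801)(-0.6998) = -0.80427,
so c = arccos(-0.80427) = 2.50524 rad.
Distance = R·c = 6371 × 2.5052 ≈ 15961 km.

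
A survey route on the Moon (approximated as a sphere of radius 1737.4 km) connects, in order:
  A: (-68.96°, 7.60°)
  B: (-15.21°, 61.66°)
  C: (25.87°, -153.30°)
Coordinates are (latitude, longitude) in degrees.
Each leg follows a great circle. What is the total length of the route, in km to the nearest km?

6340 km

Leg A→B: central angle 1.1060 rad, distance 1921.6 km.
Leg B→C: central angle 2.5429 rad, distance 4418.0 km.
Total: 1921.6 + 4418.0 ≈ 6340 km.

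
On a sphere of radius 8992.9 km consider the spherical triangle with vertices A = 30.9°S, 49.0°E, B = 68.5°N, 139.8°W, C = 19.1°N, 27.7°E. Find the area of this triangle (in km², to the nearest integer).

Side lengths (central angles): a = 1.6045, b = 0.9430, c = 2.4793 rad; semiperimeter s = 2.5134.
By l'Huilier's theorem, tan(E/4) = √[tan(s/2) tan((s−a)/2) tan((s−b)/2) tan((s−c)/2)], giving spherical excess E = 0.6346 rad.
Area = E·R² = 0.6346 × (8992.9)² ≈ 51324860 km².

51324860 km²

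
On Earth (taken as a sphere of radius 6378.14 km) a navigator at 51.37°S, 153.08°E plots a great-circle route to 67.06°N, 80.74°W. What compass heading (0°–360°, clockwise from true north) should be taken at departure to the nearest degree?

With φ₁ = -0.8966, φ₂ = 1.1704, Δλ = 2.2023 rad, the forward-azimuth formula gives
θ = atan2( sin Δλ cos φ₂ , cos φ₁ sin φ₂ − sin φ₁ cos φ₂ cos Δλ ) = atan2(0.3146, 0.3952) = 38.52°.
So the initial bearing is 39°.

39°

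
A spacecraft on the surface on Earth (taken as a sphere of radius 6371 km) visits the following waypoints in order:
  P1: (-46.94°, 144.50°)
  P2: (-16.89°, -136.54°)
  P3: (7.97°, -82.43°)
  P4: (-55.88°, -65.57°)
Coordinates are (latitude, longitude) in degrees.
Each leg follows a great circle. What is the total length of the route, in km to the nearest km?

21642 km

Leg P1→P2: central angle 1.2267 rad, distance 7815.1 km.
Leg P2→P3: central angle 1.0295 rad, distance 6559.0 km.
Leg P3→P4: central angle 1.1408 rad, distance 7268.2 km.
Total: 7815.1 + 6559.0 + 7268.2 ≈ 21642 km.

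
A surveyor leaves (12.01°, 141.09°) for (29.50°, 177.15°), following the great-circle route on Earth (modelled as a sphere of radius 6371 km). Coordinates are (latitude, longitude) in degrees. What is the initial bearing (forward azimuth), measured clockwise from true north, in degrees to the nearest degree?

Δλ = 36.060° = 0.6294 rad.
y = sin Δλ · cos φ₂ = (0.5886)(0.8704) = 0.5123
x = cos φ₁ sin φ₂ − sin φ₁ cos φ₂ cos Δλ = (0.9781)(0.4924) − (0.2081)(0.8704)(0.8084) = 0.3352
θ = atan2(y, x) = 56.80°, so the bearing is 57°.

57°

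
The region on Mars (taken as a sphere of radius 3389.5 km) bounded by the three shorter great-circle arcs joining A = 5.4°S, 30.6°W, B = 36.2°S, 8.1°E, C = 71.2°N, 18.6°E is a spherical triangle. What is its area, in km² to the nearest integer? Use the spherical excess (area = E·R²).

Side lengths (central angles): a = 1.8791, b = 1.4499, c = 0.8195 rad; semiperimeter s = 2.0743.
By l'Huilier's theorem, tan(E/4) = √[tan(s/2) tan((s−a)/2) tan((s−b)/2) tan((s−c)/2)], giving spherical excess E = 0.7777 rad.
Area = E·R² = 0.7777 × (3389.5)² ≈ 8935259 km².

8935259 km²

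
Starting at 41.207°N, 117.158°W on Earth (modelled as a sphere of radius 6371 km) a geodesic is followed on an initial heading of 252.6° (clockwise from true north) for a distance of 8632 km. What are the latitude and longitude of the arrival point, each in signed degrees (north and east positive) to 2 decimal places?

Angular distance δ = d/R = 8632/6371 = 1.35489 rad; initial bearing θ = 4.4087 rad.
sin φ₂ = sin φ₁ cos δ + cos φ₁ sin δ cos θ = (0.6588)(0.2142) + (0.7523)(0.9768)(-0.2990) = -0.0786, so φ₂ = -4.51°.
Δλ = atan2(sin θ sin δ cos φ₁, cos δ − sin φ₁ sin φ₂) = atan2(-0.7012, 0.2660) = -69.225°.
λ₂ = -117.158° − 69.225° = -186.38° → 173.62° after wrapping to (−180°, 180°].

-4.51°, 173.62°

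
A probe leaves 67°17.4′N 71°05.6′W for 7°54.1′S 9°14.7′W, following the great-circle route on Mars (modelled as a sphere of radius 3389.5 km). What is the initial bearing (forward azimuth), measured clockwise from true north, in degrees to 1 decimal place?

Δλ = 61.848° = 1.0795 rad.
y = sin Δλ · cos φ₂ = (0.8817)(0.9905) = 0.8733
x = cos φ₁ sin φ₂ − sin φ₁ cos φ₂ cos Δλ = (0.3861)(-0.1375) − (0.9225)(0.9905)(0.4718) = -0.4842
θ = atan2(y, x) = 119.00°, so the bearing is 119.0°.

119.0°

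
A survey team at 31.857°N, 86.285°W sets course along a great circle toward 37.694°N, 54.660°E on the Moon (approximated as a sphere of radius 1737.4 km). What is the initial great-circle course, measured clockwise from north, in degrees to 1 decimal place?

30.6°

With φ₁ = 0.5560, φ₂ = 0.6579, Δλ = 2.4600 rad, the forward-azimuth formula gives
θ = atan2( sin Δλ cos φ₂ , cos φ₁ sin φ₂ − sin φ₁ cos φ₂ cos Δλ ) = atan2(0.4986, 0.8437) = 30.58°.
So the initial bearing is 30.6°.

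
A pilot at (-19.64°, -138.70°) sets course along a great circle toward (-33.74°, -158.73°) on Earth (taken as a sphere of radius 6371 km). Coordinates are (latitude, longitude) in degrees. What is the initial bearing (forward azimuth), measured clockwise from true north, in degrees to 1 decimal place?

227.6°

With φ₁ = -0.3428, φ₂ = -0.5889, Δλ = -0.3496 rad, the forward-azimuth formula gives
θ = atan2( sin Δλ cos φ₂ , cos φ₁ sin φ₂ − sin φ₁ cos φ₂ cos Δλ ) = atan2(-0.2848, -0.2605) = -132.45°.
Adding 360° brings this into [0°, 360°): 227.6°.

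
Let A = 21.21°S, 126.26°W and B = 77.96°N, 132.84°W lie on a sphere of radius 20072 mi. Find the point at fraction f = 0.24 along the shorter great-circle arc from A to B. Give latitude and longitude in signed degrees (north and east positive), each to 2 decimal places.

2.60°, -126.82°

Central angle δ = 1.7321 rad. Interpolating on the sphere with fraction f = 0.24:
P = [sin((1−f)δ)·A + sin(fδ)·B] / sin δ = 0.9806·A + 0.4092·B in Cartesian coordinates,
giving P = (-0.5987, -0.7997, 0.0454), i.e. latitude 2.60°, longitude -126.82°.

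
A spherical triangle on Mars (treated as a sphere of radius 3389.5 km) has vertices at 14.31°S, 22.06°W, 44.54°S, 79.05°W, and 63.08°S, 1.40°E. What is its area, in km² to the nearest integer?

4457869 km²

Side lengths (central angles): a = 0.8245, b = 0.8985, c = 0.9889 rad; semiperimeter s = 1.3559.
By l'Huilier's theorem, tan(E/4) = √[tan(s/2) tan((s−a)/2) tan((s−b)/2) tan((s−c)/2)], giving spherical excess E = 0.3880 rad.
Area = E·R² = 0.3880 × (3389.5)² ≈ 4457869 km².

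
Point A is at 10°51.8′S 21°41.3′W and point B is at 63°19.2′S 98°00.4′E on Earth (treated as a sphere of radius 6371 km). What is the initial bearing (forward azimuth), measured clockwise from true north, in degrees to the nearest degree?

157°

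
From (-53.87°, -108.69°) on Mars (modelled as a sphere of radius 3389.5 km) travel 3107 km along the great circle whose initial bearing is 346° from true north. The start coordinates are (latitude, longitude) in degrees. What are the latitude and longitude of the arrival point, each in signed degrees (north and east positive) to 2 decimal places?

Angular distance δ = d/R = 3107/3389.5 = 0.91665 rad; initial bearing θ = 6.0388 rad.
sin φ₂ = sin φ₁ cos δ + cos φ₁ sin δ cos θ = (-0.8077)(0.6085) + (0.5896)(0.7936)(0.9703) = -0.0375, so φ₂ = -2.15°.
Δλ = atan2(sin θ sin δ cos φ₁, cos δ − sin φ₁ sin φ₂) = atan2(-0.1132, 0.5782) = -11.076°.
λ₂ = -108.690° − 11.076° = -119.77°.

-2.15°, -119.77°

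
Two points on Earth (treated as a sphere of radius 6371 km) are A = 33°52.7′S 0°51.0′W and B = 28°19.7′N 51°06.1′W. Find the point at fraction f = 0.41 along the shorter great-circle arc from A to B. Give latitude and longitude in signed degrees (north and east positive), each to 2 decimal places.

The central angle between A and B is δ = 1.3666 rad.
With f = 0.41, the slerp weights are sin((1−f)δ)/sin δ = 0.7370 and sin(fδ)/sin δ = 0.5427.
Weighted sum of the unit vectors: (0.7370)·(0.8301,-0.0123,-0.5574) + (0.5427)·(0.5527,-0.6851,0.4745) = (0.9118, -0.3809, -0.1533).
Converting back: φ = atan2(z, √(x²+y²)) = -8.82°, λ = atan2(y, x) = -22.67°.

-8.82°, -22.67°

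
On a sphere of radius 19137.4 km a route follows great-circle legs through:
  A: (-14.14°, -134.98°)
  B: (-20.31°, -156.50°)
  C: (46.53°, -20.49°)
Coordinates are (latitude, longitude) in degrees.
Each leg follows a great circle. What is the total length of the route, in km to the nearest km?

Leg A→B: central angle 0.3742 rad, distance 7160.6 km.
Leg B→C: central angle 2.3690 rad, distance 45336.4 km.
Total: 7160.6 + 45336.4 ≈ 52497 km.

52497 km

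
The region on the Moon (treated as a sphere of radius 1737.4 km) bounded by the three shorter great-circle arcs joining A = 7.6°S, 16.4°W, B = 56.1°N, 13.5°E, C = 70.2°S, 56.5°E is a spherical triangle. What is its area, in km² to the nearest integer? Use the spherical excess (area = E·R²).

Side lengths (central angles): a = 2.2689, b = 1.3457, c = 1.1923 rad; semiperimeter s = 2.4035.
By l'Huilier's theorem, tan(E/4) = √[tan(s/2) tan((s−a)/2) tan((s−b)/2) tan((s−c)/2)], giving spherical excess E = 1.0382 rad.
Area = E·R² = 1.0382 × (1737.4)² ≈ 3133727 km².

3133727 km²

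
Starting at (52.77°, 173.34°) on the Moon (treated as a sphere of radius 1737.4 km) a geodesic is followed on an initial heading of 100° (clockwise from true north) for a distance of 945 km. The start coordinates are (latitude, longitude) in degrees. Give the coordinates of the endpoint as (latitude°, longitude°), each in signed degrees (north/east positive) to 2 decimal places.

38.82°, -145.80°

Angular distance δ = d/R = 945/1737.4 = 0.54392 rad; initial bearing θ = 1.7453 rad.
sin φ₂ = sin φ₁ cos δ + cos φ₁ sin δ cos θ = (0.7962)(0.8557) + (0.6050)(0.5175)(-0.1736) = 0.6269, so φ₂ = 38.82°.
Δλ = atan2(sin θ sin δ cos φ₁, cos δ − sin φ₁ sin φ₂) = atan2(0.3083, 0.3565) = 40.856°.
λ₂ = 173.340° + 40.856° = 214.20° → -145.80° after wrapping to (−180°, 180°].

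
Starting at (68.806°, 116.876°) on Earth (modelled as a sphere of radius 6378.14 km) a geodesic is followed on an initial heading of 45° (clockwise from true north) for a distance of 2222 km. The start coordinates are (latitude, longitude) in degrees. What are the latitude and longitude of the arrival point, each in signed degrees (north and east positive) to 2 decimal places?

Angular distance δ = d/R = 2222/6378.14 = 0.34838 rad; initial bearing θ = 0.7854 rad.
sin φ₂ = sin φ₁ cos δ + cos φ₁ sin δ cos θ = (0.9324)(0.9399) + (0.3615)(0.3414)(0.7071) = 0.9636, so φ₂ = 74.50°.
Δλ = atan2(sin θ sin δ cos φ₁, cos δ − sin φ₁ sin φ₂) = atan2(0.0873, 0.0415) = 64.575°.
λ₂ = 116.876° + 64.575° = 181.45° → -178.55° after wrapping to (−180°, 180°].

74.50°, -178.55°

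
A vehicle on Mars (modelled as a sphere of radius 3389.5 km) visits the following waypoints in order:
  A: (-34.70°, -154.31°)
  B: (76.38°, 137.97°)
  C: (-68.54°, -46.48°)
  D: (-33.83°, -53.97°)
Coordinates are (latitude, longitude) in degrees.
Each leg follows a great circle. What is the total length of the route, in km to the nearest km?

19268 km

Leg A→B: central angle 2.0713 rad, distance 7020.7 km.
Leg B→C: central angle 3.0029 rad, distance 10178.2 km.
Leg C→D: central angle 0.6103 rad, distance 2068.8 km.
Total: 7020.7 + 10178.2 + 2068.8 ≈ 19268 km.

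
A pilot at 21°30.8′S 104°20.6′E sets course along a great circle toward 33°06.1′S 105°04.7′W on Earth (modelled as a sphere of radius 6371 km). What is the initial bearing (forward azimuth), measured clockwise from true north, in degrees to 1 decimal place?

152.1°

Δλ = 150.578° = 2.6281 rad.
y = sin Δλ · cos φ₂ = (0.4912)(0.8377) = 0.4115
x = cos φ₁ sin φ₂ − sin φ₁ cos φ₂ cos Δλ = (0.9303)(-0.5461) − (-0.3667)(0.8377)(-0.8710) = -0.7757
θ = atan2(y, x) = 152.05°, so the bearing is 152.1°.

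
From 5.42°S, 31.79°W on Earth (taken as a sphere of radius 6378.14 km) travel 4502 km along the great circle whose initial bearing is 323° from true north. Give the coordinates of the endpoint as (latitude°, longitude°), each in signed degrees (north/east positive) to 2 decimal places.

Angular distance δ = d/R = 4502/6378.14 = 0.70585 rad; initial bearing θ = 5.6374 rad.
sin φ₂ = sin φ₁ cos δ + cos φ₁ sin δ cos θ = (-0.0945)(0.7611) + (0.9955)(0.6487)(0.7986) = 0.4439, so φ₂ = 26.35°.
Δλ = atan2(sin θ sin δ cos φ₁, cos δ − sin φ₁ sin φ₂) = atan2(-0.3886, 0.8030) = -25.827°.
λ₂ = -31.790° − 25.827° = -57.62°.

26.35°, -57.62°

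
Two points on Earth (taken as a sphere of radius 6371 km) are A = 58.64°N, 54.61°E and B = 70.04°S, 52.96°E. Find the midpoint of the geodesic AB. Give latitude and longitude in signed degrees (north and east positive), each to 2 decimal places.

Central angle δ = 2.2460 rad. Interpolating on the sphere with fraction f = 0.5:
P = [sin((1−f)δ)·A + sin(fδ)·B] / sin δ = 1.1548·A + 1.1548·B in Cartesian coordinates,
giving P = (0.5855, 0.8046, -0.0993), i.e. latitude -5.70°, longitude 53.96°.

-5.70°, 53.96°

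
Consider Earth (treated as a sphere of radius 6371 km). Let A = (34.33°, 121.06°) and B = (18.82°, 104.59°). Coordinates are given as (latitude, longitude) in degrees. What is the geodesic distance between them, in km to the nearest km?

In radians: φ₁ = 0.5992, φ₂ = 0.3285, Δλ = -16.470° = -0.2875 rad.
cos c = sin φ₁ sin φ₂ + cos φ₁ cos φ₂ cos Δλ = (0.5640)(0.3226) + (0.8258)(0.9465)(0.9590) = 0.93151,
so c = arccos(0.93151) = 0.37225 rad.
Distance = R·c = 6371 × 0.3723 ≈ 2372 km.

2372 km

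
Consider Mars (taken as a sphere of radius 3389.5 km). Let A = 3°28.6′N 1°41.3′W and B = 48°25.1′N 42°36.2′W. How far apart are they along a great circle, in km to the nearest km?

3367 km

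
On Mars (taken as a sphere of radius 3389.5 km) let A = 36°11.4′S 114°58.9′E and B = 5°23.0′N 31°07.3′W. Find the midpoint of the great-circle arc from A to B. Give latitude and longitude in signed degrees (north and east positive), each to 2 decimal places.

-41.79°, 22.99°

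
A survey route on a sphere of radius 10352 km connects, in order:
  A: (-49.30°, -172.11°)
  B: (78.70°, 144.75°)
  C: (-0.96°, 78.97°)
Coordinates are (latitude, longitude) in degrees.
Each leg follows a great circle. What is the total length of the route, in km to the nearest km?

39187 km

Leg A→B: central angle 2.2786 rad, distance 23588.5 km.
Leg B→C: central angle 1.5068 rad, distance 15598.5 km.
Total: 23588.5 + 15598.5 ≈ 39187 km.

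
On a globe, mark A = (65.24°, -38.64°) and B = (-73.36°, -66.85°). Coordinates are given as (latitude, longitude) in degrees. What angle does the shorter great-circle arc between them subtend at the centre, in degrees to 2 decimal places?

139.85°

With latitudes φ₁ = 65.240°, φ₂ = -73.360° and longitude difference Δλ = -28.210°:
cos c = sin φ₁ sin φ₂ + cos φ₁ cos φ₂ cos Δλ = (0.9081)(-0.9581) + (0.4188)(0.2864)(0.8812) = -0.76436,
so c = arccos(-0.76436) = 2.44084 rad.
So the angular separation is 139.85°.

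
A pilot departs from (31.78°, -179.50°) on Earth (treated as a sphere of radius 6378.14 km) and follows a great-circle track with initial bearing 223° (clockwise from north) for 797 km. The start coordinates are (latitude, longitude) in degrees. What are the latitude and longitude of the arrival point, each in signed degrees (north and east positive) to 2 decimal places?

26.43°, 175.05°

Angular distance δ = d/R = 797/6378.14 = 0.12496 rad; initial bearing θ = 3.8921 rad.
sin φ₂ = sin φ₁ cos δ + cos φ₁ sin δ cos θ = (0.5267)(0.9922) + (0.8501)(0.1246)(-0.7314) = 0.4451, so φ₂ = 26.43°.
Δλ = atan2(sin θ sin δ cos φ₁, cos δ − sin φ₁ sin φ₂) = atan2(-0.0723, 0.7578) = -5.447°.
λ₂ = -179.500° − 5.447° = -184.95° → 175.05° after wrapping to (−180°, 180°].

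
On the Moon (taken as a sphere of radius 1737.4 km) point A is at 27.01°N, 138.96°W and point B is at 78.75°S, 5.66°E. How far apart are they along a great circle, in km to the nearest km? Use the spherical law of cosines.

In radians: φ₁ = 0.4714, φ₂ = -1.3744, Δλ = 144.620° = 2.5241 rad.
cos c = sin φ₁ sin φ₂ + cos φ₁ cos φ₂ cos Δλ = (0.4541)(-0.9808) + (0.8909)(0.1951)(-0.8153) = -0.58713,
so c = arccos(-0.58713) = 2.19831 rad.
Distance = R·c = 1737.4 × 2.1983 ≈ 3819 km.

3819 km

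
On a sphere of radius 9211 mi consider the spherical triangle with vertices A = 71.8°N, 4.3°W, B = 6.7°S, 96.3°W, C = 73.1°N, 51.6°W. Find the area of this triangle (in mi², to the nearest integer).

Side lengths (central angles): a = 1.4771, b = 0.2434, c = 1.6928 rad; semiperimeter s = 1.7066.
By l'Huilier's theorem, tan(E/4) = √[tan(s/2) tan((s−a)/2) tan((s−b)/2) tan((s−c)/2)], giving spherical excess E = 0.1147 rad.
Area = E·R² = 0.1147 × (9211)² ≈ 9728464 mi².

9728464 mi²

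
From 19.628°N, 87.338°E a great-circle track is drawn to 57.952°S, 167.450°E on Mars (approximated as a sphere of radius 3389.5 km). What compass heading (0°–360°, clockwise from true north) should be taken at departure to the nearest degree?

148°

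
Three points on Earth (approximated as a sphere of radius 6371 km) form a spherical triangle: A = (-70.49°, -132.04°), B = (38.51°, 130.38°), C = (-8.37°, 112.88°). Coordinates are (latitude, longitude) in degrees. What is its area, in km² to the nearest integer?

33192689 km²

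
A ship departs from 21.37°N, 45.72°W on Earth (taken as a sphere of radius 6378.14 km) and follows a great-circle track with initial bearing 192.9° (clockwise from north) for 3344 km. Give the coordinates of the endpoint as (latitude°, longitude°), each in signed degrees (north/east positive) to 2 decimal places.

Angular distance δ = d/R = 3344/6378.14 = 0.52429 rad; initial bearing θ = 3.3667 rad.
sin φ₂ = sin φ₁ cos δ + cos φ₁ sin δ cos θ = (0.3644)(0.8657) + (0.9312)(0.5006)(-0.9748) = -0.1390, so φ₂ = -7.99°.
Δλ = atan2(sin θ sin δ cos φ₁, cos δ − sin φ₁ sin φ₂) = atan2(-0.1041, 0.9163) = -6.480°.
λ₂ = -45.720° − 6.480° = -52.20°.

-7.99°, -52.20°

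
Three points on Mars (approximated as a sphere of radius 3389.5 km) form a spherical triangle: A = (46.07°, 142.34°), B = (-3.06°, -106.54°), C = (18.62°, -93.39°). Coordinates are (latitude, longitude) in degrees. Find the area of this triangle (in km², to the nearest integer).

Side lengths (central angles): a = 0.4407, b = 1.7115, c = 1.8630 rad; semiperimeter s = 2.0076.
By l'Huilier's theorem, tan(E/4) = √[tan(s/2) tan((s−a)/2) tan((s−b)/2) tan((s−c)/2)], giving spherical excess E = 0.5171 rad.
Area = E·R² = 0.5171 × (3389.5)² ≈ 5940900 km².

5940900 km²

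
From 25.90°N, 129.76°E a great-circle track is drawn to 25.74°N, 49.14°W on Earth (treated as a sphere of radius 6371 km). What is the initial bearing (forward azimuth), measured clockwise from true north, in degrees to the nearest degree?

With φ₁ = 0.4520, φ₂ = 0.4492, Δλ = -3.1224 rad, the forward-azimuth formula gives
θ = atan2( sin Δλ cos φ₂ , cos φ₁ sin φ₂ − sin φ₁ cos φ₂ cos Δλ ) = atan2(-0.0173, 0.7841) = -1.26°.
Adding 360° brings this into [0°, 360°): 359°.

359°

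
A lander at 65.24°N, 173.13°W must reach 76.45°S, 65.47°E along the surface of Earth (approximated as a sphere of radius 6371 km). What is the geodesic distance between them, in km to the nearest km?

With latitudes φ₁ = 65.240°, φ₂ = -76.450° and longitude difference Δλ = -121.400°:
cos c = sin φ₁ sin φ₂ + cos φ₁ cos φ₂ cos Δλ = (0.9081)(-0.9722) + (0.4188)(0.2343)(-0.5210) = -0.93392,
so c = arccos(-0.93392) = 2.77602 rad.
Distance = R·c = 6371 × 2.7760 ≈ 17686 km.

17686 km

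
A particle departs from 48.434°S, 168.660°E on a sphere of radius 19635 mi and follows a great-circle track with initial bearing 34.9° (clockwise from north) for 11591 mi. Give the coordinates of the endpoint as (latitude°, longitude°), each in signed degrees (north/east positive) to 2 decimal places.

-18.58°, -171.71°

Angular distance δ = d/R = 11591/19635 = 0.59032 rad; initial bearing θ = 0.6091 rad.
sin φ₂ = sin φ₁ cos δ + cos φ₁ sin δ cos θ = (-0.7482)(0.8308) + (0.6635)(0.5566)(0.8202) = -0.3187, so φ₂ = -18.58°.
Δλ = atan2(sin θ sin δ cos φ₁, cos δ − sin φ₁ sin φ₂) = atan2(0.2113, 0.5923) = 19.633°.
λ₂ = 168.660° + 19.633° = 188.29° → -171.71° after wrapping to (−180°, 180°].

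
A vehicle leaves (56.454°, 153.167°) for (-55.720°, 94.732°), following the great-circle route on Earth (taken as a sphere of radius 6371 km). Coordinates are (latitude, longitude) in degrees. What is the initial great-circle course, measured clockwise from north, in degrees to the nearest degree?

Δλ = -58.435° = -1.0199 rad.
y = sin Δλ · cos φ₂ = (-0.8520)(0.5632) = -0.4799
x = cos φ₁ sin φ₂ − sin φ₁ cos φ₂ cos Δλ = (0.5526)(-0.8263) − (0.8334)(0.5632)(0.5235) = -0.7023
θ = atan2(y, x) = -145.66°; adding 360° gives 214°.

214°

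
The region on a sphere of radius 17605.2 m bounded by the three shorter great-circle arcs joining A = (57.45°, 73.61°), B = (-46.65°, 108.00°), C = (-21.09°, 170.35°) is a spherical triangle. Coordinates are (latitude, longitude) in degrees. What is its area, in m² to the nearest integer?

440915069 m²

Side lengths (central angles): a = 0.9778, b = 1.9415, c = 1.8841 rad; semiperimeter s = 2.4016.
By l'Huilier's theorem, tan(E/4) = √[tan(s/2) tan((s−a)/2) tan((s−b)/2) tan((s−c)/2)], giving spherical excess E = 1.4226 rad.
Area = E·R² = 1.4226 × (17605.2)² ≈ 440915069 m².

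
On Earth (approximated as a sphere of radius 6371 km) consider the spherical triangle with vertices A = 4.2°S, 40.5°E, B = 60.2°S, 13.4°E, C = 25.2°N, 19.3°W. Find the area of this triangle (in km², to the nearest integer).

Side lengths (central angles): a = 1.5619, b = 1.1343, c = 1.0417 rad; semiperimeter s = 1.8689.
By l'Huilier's theorem, tan(E/4) = √[tan(s/2) tan((s−a)/2) tan((s−b)/2) tan((s−c)/2)], giving spherical excess E = 0.7436 rad.
Area = E·R² = 0.7436 × (6371)² ≈ 30183912 km².

30183912 km²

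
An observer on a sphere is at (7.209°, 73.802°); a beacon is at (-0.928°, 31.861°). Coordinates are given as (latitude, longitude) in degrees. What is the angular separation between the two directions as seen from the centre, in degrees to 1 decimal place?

42.6°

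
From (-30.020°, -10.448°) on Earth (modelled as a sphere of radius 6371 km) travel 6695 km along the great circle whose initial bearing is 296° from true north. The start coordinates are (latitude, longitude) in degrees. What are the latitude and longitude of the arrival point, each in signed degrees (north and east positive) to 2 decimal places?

Angular distance δ = d/R = 6695/6371 = 1.05086 rad; initial bearing θ = 5.1662 rad.
sin φ₂ = sin φ₁ cos δ + cos φ₁ sin δ cos θ = (-0.5003)(0.4968) + (0.8659)(0.8678)(0.4384) = 0.0808, so φ₂ = 4.64°.
Δλ = atan2(sin θ sin δ cos φ₁, cos δ − sin φ₁ sin φ₂) = atan2(-0.6754, 0.5373) = -51.497°.
λ₂ = -10.448° − 51.497° = -61.95°.

4.64°, -61.95°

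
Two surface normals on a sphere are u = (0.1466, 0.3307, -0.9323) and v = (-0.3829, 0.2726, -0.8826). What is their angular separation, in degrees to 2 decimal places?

31.03°

u·v = 0.8569; |u| = 1.0000, |v| = 1.0000.
cos θ = (u·v)/(|u||v|) = 0.8569, so θ = 31.03°.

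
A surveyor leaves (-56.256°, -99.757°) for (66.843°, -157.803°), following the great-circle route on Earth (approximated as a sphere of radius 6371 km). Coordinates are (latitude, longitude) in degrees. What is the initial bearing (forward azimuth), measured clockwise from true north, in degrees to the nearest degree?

With φ₁ = -0.9819, φ₂ = 1.1666, Δλ = -1.0131 rad, the forward-azimuth formula gives
θ = atan2( sin Δλ cos φ₂ , cos φ₁ sin φ₂ − sin φ₁ cos φ₂ cos Δλ ) = atan2(-0.3337, 0.6838) = -26.01°.
Adding 360° brings this into [0°, 360°): 334°.

334°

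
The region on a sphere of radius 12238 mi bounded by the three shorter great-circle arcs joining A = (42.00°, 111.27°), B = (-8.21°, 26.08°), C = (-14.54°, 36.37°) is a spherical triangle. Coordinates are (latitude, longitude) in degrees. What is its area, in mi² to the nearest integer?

Side lengths (central angles): a = 0.2078, b = 1.5514, c = 1.6047 rad; semiperimeter s = 1.6819.
By l'Huilier's theorem, tan(E/4) = √[tan(s/2) tan((s−a)/2) tan((s−b)/2) tan((s−c)/2)], giving spherical excess E = 0.2023 rad.
Area = E·R² = 0.2023 × (12238)² ≈ 30298800 mi².

30298800 mi²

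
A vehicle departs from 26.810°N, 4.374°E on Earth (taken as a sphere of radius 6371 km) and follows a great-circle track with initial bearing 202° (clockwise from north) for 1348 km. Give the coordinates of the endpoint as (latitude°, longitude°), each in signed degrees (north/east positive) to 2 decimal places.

15.50°, -0.31°

Angular distance δ = d/R = 1348/6371 = 0.21158 rad; initial bearing θ = 3.5256 rad.
sin φ₂ = sin φ₁ cos δ + cos φ₁ sin δ cos θ = (0.4510)(0.9777) + (0.8925)(0.2100)(-0.9272) = 0.2672, so φ₂ = 15.50°.
Δλ = atan2(sin θ sin δ cos φ₁, cos δ − sin φ₁ sin φ₂) = atan2(-0.0702, 0.8572) = -4.683°.
λ₂ = 4.374° − 4.683° = -0.31°.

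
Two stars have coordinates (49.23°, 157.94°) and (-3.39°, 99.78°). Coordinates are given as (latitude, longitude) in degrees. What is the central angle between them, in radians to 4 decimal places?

With latitudes φ₁ = 49.230°, φ₂ = -3.390° and longitude difference Δλ = -58.160°:
cos c = sin φ₁ sin φ₂ + cos φ₁ cos φ₂ cos Δλ = (0.7573)(-0.0591) + (0.6530)(0.9983)(0.5275) = 0.29912,
so c = arccos(0.29912) = 1.26703 rad.
So the angular separation is 1.2670 rad.

1.2670 rad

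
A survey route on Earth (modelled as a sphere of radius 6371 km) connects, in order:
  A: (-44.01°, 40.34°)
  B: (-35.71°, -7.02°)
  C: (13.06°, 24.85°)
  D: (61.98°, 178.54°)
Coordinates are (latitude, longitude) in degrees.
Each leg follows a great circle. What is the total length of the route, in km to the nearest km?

21823 km

Leg A→B: central angle 0.6416 rad, distance 4087.8 km.
Leg B→C: central angle 1.0005 rad, distance 6374.5 km.
Leg C→D: central angle 1.7831 rad, distance 11360.3 km.
Total: 4087.8 + 6374.5 + 11360.3 ≈ 21823 km.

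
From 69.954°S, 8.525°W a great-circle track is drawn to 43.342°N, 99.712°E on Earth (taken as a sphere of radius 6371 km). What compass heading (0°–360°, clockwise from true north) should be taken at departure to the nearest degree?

88°

With φ₁ = -1.2209, φ₂ = 0.7565, Δλ = 1.8891 rad, the forward-azimuth formula gives
θ = atan2( sin Δλ cos φ₂ , cos φ₁ sin φ₂ − sin φ₁ cos φ₂ cos Δλ ) = atan2(0.6907, 0.0215) = 88.22°.
So the initial bearing is 88°.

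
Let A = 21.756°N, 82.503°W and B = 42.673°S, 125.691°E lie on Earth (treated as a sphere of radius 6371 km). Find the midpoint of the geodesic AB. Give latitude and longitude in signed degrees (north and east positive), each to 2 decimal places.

-34.52°, -133.56°

The central angle between A and B is δ = 2.5927 rad.
With f = 0.5, the slerp weights are sin((1−f)δ)/sin δ = 1.8448 and sin(fδ)/sin δ = 1.8448.
Weighted sum of the unit vectors: (1.8448)·(0.1212,-0.9208,0.3707) + (1.8448)·(-0.4289,0.5971,-0.6778) = (-0.5678, -0.5971, -0.5666).
Converting back: φ = atan2(z, √(x²+y²)) = -34.52°, λ = atan2(y, x) = -133.56°.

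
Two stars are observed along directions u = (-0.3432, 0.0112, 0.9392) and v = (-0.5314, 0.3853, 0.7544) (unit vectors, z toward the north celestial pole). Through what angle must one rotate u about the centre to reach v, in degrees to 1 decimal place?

26.5°

u·v = 0.8952; |u| = 1.0000, |v| = 1.0000.
cos θ = (u·v)/(|u||v|) = 0.8952, so θ = 26.5°.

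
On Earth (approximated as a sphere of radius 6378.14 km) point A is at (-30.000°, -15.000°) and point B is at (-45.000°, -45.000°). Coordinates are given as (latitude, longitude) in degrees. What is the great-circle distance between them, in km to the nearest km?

3104 km

In radians: φ₁ = -0.5236, φ₂ = -0.7854, Δλ = -30.000° = -0.5236 rad.
cos c = sin φ₁ sin φ₂ + cos φ₁ cos φ₂ cos Δλ = (-0.5000)(-0.7071) + (0.8660)(0.7071)(0.8660) = 0.88388,
so c = arccos(0.88388) = 0.48669 rad.
Distance = R·c = 6378.14 × 0.4867 ≈ 3104 km.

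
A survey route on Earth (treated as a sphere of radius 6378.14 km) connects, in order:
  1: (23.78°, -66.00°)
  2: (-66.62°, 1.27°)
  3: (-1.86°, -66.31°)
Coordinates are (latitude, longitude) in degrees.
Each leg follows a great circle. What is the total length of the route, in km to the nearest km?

20355 km

Leg 1→2: central angle 1.8027 rad, distance 11497.7 km.
Leg 2→3: central angle 1.3887 rad, distance 8857.5 km.
Total: 11497.7 + 8857.5 ≈ 20355 km.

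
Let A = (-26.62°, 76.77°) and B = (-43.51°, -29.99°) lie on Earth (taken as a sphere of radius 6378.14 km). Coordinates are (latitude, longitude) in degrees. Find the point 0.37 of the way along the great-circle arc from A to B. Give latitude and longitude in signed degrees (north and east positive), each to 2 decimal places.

Central angle δ = 1.4490 rad. Interpolating on the sphere with fraction f = 0.37:
P = [sin((1−f)δ)·A + sin(fδ)·B] / sin δ = 0.7972·A + 0.5146·B in Cartesian coordinates,
giving P = (0.4864, 0.5072, -0.7115), i.e. latitude -45.36°, longitude 46.20°.

-45.36°, 46.20°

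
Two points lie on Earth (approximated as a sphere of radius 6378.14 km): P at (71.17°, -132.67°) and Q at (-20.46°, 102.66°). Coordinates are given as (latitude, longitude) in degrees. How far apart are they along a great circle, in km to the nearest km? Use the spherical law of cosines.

In radians: φ₁ = 1.2422, φ₂ = -0.3571, Δλ = -124.670° = -2.1759 rad.
cos c = sin φ₁ sin φ₂ + cos φ₁ cos φ₂ cos Δλ = (0.9465)(-0.3496) + (0.3228)(0.9369)(-0.5688) = -0.50287,
so c = arccos(-0.50287) = 2.09771 rad.
Distance = R·c = 6378.14 × 2.0977 ≈ 13379 km.

13379 km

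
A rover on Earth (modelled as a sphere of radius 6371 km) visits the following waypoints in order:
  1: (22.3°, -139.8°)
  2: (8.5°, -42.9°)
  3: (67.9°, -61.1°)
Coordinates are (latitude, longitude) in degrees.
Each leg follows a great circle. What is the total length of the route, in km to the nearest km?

17093 km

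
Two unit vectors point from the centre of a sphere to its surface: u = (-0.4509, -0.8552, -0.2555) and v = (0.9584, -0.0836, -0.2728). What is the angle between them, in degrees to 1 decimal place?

106.9°

u·v = -0.2909; |u| = 1.0000, |v| = 1.0000.
cos θ = (u·v)/(|u||v|) = -0.2910, so θ = 106.9°.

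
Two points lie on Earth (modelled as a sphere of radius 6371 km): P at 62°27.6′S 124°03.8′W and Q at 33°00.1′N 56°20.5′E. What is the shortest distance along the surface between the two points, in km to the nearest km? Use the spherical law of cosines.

16739 km

In radians: φ₁ = -1.0901, φ₂ = 0.5760, Δλ = -179.595° = -3.1345 rad.
cos c = sin φ₁ sin φ₂ + cos φ₁ cos φ₂ cos Δλ = (-0.8867)(0.5447) + (0.4624)(0.8387)(-1.0000) = -0.87070,
so c = arccos(-0.87070) = 2.62743 rad.
Distance = R·c = 6371 × 2.6274 ≈ 16739 km.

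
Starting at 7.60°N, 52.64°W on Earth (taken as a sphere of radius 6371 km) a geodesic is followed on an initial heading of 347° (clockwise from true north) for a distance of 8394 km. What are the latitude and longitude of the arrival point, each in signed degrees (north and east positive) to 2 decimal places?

75.50°, -113.06°

Angular distance δ = d/R = 8394/6371 = 1.31753 rad; initial bearing θ = 6.0563 rad.
sin φ₂ = sin φ₁ cos δ + cos φ₁ sin δ cos θ = (0.1323)(0.2506) + (0.9912)(0.9681)(0.9744) = 0.9681, so φ₂ = 75.50°.
Δλ = atan2(sin θ sin δ cos φ₁, cos δ − sin φ₁ sin φ₂) = atan2(-0.2159, 0.1225) = -60.421°.
λ₂ = -52.640° − 60.421° = -113.06°.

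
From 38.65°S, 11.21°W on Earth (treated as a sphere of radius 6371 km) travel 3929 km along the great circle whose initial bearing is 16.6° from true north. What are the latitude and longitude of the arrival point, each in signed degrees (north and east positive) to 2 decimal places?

-4.40°, -1.67°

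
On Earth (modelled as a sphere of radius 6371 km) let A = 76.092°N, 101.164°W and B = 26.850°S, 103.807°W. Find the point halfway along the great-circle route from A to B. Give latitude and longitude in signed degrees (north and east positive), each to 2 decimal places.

The central angle between A and B is δ = 1.7969 rad.
With f = 0.5, the slerp weights are sin((1−f)δ)/sin δ = 0.8028 and sin(fδ)/sin δ = 0.8028.
Weighted sum of the unit vectors: (0.8028)·(-0.0465,-0.2358,0.9707) + (0.8028)·(-0.2129,-0.8664,-0.4517) = (-0.2083, -0.8849, 0.4167).
Converting back: φ = atan2(z, √(x²+y²)) = 24.62°, λ = atan2(y, x) = -103.25°.

24.62°, -103.25°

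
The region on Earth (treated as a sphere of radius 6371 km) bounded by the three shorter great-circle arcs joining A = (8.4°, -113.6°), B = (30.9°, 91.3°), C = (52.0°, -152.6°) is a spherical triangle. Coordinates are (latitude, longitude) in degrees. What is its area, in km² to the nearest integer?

Side lengths (central angles): a = 1.3977, b = 0.9417, c = 2.3391 rad; semiperimeter s = 2.3392.
By l'Huilier's theorem, tan(E/4) = √[tan(s/2) tan((s−a)/2) tan((s−b)/2) tan((s−c)/2)], giving spherical excess E = 0.0291 rad.
Area = E·R² = 0.0291 × (6371)² ≈ 1180255 km².

1180255 km²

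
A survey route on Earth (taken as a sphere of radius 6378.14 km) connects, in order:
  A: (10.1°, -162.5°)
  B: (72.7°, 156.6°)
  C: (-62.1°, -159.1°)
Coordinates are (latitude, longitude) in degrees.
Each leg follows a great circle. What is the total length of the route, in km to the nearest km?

22844 km

Leg A→B: central angle 1.1716 rad, distance 7472.3 km.
Leg B→C: central angle 2.4101 rad, distance 15372.1 km.
Total: 7472.3 + 15372.1 ≈ 22844 km.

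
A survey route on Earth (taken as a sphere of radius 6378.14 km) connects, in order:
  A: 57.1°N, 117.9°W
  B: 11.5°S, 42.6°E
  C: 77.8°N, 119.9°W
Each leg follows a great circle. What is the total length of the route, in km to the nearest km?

27285 km

Leg A→B: central angle 2.3038 rad, distance 14694.2 km.
Leg B→C: central angle 1.9740 rad, distance 12590.4 km.
Total: 14694.2 + 12590.4 ≈ 27285 km.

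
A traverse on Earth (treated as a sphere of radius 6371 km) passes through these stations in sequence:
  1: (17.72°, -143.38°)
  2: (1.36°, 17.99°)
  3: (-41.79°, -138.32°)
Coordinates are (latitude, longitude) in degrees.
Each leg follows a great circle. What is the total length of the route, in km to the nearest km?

32005 km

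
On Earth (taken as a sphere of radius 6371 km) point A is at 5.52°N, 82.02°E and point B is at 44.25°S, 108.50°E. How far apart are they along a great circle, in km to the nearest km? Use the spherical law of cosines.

Let φ₁ = 0.0963 rad, φ₂ = -0.7723 rad, and Δλ = 0.4622 rad.
cos c = sin φ₁ sin φ₂ + cos φ₁ cos φ₂ cos Δλ = (0.0962)(-0.6978) + (0.9954)(0.7163)(0.8951) = 0.57106,
so c = arccos(0.57106) = 0.96300 rad.
Distance = R·c = 6371 × 0.9630 ≈ 6135 km.

6135 km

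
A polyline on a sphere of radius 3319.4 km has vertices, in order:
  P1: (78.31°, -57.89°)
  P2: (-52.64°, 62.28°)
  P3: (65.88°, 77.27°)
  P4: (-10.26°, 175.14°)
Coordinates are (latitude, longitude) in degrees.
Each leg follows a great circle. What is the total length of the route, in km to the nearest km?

Leg P1→P2: central angle 2.5683 rad, distance 8525.4 km.
Leg P2→P3: central angle 2.0782 rad, distance 6898.4 km.
Leg P3→P4: central angle 1.7902 rad, distance 5942.3 km.
Total: 8525.4 + 6898.4 + 5942.3 ≈ 21366 km.

21366 km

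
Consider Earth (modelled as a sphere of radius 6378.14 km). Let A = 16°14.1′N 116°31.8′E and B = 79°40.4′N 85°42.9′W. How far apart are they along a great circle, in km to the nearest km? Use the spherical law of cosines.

In radians: φ₁ = 0.2834, φ₂ = 1.3906, Δλ = 157.755° = 2.7533 rad.
cos c = sin φ₁ sin φ₂ + cos φ₁ cos φ₂ cos Δλ = (0.2796)(0.9838) + (0.9601)(0.1793)(-0.9256) = 0.11575,
so c = arccos(0.11575) = 1.45479 rad.
Distance = R·c = 6378.14 × 1.4548 ≈ 9279 km.

9279 km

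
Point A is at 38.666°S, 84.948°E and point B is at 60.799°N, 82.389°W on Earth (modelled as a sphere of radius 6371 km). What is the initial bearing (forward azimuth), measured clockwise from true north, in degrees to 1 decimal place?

344.4°

With φ₁ = -0.6748, φ₂ = 1.0611, Δλ = -2.9206 rad, the forward-azimuth formula gives
θ = atan2( sin Δλ cos φ₂ , cos φ₁ sin φ₂ − sin φ₁ cos φ₂ cos Δλ ) = atan2(-0.1070, 0.3842) = -15.56°.
Adding 360° brings this into [0°, 360°): 344.4°.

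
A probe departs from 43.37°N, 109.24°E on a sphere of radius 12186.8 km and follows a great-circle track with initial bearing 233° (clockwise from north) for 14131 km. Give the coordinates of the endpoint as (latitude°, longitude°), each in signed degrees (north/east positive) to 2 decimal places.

-7.27°, 61.68°

Angular distance δ = d/R = 14131/12186.8 = 1.15953 rad; initial bearing θ = 4.0666 rad.
sin φ₂ = sin φ₁ cos δ + cos φ₁ sin δ cos θ = (0.6867)(0.3998) + (0.7269)(0.9166)(-0.6018) = -0.1265, so φ₂ = -7.27°.
Δλ = atan2(sin θ sin δ cos φ₁, cos δ − sin φ₁ sin φ₂) = atan2(-0.5321, 0.4866) = -47.559°.
λ₂ = 109.240° − 47.559° = 61.68°.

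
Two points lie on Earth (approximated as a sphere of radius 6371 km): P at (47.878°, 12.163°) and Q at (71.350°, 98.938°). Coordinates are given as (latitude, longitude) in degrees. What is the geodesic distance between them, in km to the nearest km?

4934 km

Let φ₁ = 0.8356 rad, φ₂ = 1.2453 rad, and Δλ = 1.5145 rad.
cos c = sin φ₁ sin φ₂ + cos φ₁ cos φ₂ cos Δλ = (0.7417)(0.9475) + (0.6707)(0.3198)(0.0563) = 0.71484,
so c = arccos(0.71484) = 0.77441 rad.
Distance = R·c = 6371 × 0.7744 ≈ 4934 km.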